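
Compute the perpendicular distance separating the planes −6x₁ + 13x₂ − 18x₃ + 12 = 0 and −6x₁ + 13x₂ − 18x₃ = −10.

2/23

Both planes have normal n = (−6, 13, −18), |n| = 23. Any point on the first plane is at distance |(-10) − (-12)|/|n| = 2/23 from the second.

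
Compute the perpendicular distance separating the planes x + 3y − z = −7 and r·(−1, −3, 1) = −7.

Divide the second equation by -1 to match normals: x + 3y − z = 7.
With common normal n = (1, 3, −1) (|n| = √11), the distance is |(-7) − 7|/|n| = 14/√11 = 14√11/11.

14/√11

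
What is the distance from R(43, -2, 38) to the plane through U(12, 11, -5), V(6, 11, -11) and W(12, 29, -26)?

19/11

UV = (-6, 0, -6) and UW = (0, 18, -21), so a normal is n = UV × UW = (108, -126, -108).
Then n·(43, -2, 38) - 450 = 342.
|n| = √(11664 + 15876 + 11664) = 198, so the distance is |342|/198 = 19/11.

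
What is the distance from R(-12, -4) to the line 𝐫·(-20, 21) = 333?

d = |(-20)·(-12) + 21·(-4) − 333| / √(400 + 441) = |-177|/29 = 177/29.

177/29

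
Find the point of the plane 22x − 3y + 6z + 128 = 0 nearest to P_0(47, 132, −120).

n = (22, −3, 6), |n|² = 529, and n·P_0 − (-128) = 46.
t = 46/529 = 2/23, so the foot is P_0 − t·n = (47, 132, −120) − (2/23)·(22, −3, 6) = (1037/23, 3042/23, −2772/23).

(1037/23, 3042/23, -2772/23)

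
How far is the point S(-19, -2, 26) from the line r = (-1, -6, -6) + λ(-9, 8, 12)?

4√13

Direction vector d = (-9, 8, 12).
AP = (-18, 4, 32); AP·d = 578, |AP|² = 1364, |d|² = 289.
distance² = |AP|² − (AP·d)²/|d|² = 1364 − 334084/289 = 208, so the distance is 4√13.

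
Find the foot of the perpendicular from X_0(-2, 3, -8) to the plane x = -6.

(-6, 3, -8)

The perpendicular from X_0 has direction n = (1, 0, 0): r = (-2, 3, -8) + μ(1, 0, 0).
Substitute into the plane: n·(X_0 + μn) = -6 gives -2 + 1μ = -6, so μ = -4.
Foot = (-2, 3, -8) + (-4)·(1, 0, 0) = (-6, 3, -8).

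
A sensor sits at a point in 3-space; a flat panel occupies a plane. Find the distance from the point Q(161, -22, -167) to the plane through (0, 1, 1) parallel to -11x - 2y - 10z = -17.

3

Parallel planes share the normal n = (-11, -2, -10); since (0, 1, 1) lies on the plane, its equation is -11x - 2y - 10z = -12.
d = |(-11)·161 + (-2)·(-22) + (-10)·(-167) − (-12)| / √(121 + 4 + 100) = |-45| / 15 = 3.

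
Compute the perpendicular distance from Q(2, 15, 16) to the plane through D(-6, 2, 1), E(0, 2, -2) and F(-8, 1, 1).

DE = (6, 0, -3) and DF = (-2, -1, 0), so a normal is n = DE × DF = (-3, 6, -6).
Then n·(2, 15, 16) - 24 = -36.
|n| = √(9 + 36 + 36) = 9, so the distance is |-36|/9 = 4.

4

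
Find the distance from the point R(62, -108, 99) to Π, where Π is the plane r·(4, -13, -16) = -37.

5

Normal vector n = (4, -13, -16), and n·(62, -108, 99) - (-37) = 105.
|n| = √(16 + 169 + 256) = 21, so the distance is |105|/21 = 5.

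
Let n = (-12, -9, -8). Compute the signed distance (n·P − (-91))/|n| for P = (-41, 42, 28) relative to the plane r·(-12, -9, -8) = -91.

n·P − (-91) = -19.
|n| = 17, so the signed distance is -19/17.

-19/17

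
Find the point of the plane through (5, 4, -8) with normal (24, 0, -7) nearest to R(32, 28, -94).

(-16, 28, -80)

n = (24, 0, -7), |n|² = 625, and n·R − 176 = 1250.
t = 1250/625 = 2, so the foot is R − t·n = (32, 28, -94) − 2·(24, 0, -7) = (-16, 28, -80).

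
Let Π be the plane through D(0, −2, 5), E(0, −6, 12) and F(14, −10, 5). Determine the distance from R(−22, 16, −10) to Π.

DE = (0, −4, 7) and DF = (14, −8, 0), so a normal is n = DE × DF = (56, 98, 56).
Then n·(−22, 16, −10) − 84 = −308.
|n| = √(3136 + 9604 + 3136) = 126, so the distance is |-308|/126 = 22/9.

22/9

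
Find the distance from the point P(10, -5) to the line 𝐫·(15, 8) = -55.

165/17

d = |15·10 + 8·(-5) − (-55)| / √(225 + 64) = |165|/17 = 165/17.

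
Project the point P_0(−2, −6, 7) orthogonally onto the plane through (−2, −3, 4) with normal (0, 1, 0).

n = (0, 1, 0), |n|² = 1, and n·P_0 − (-3) = -3.
t = -3/1 = -3, so the foot is P_0 − t·n = (−2, −6, 7) − (-3)·(0, 1, 0) = (−2, −3, 7).

(-2, -3, 7)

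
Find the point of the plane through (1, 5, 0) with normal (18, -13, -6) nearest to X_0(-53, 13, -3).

n = (18, -13, -6), |n|² = 529, and n·X_0 − (-47) = -1058.
t = -1058/529 = -2, so the foot is X_0 − t·n = (-53, 13, -3) − (-2)·(18, -13, -6) = (-17, -13, -15).

(-17, -13, -15)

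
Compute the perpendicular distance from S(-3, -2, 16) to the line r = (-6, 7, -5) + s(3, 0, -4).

3√34

Direction vector d = (3, 0, -4).
AP = (3, -9, 21), and AP × d = (36, 75, 27).
|AP × d|² = 7650 and |d|² = 25, so the distance is √(7650/25) = √306 = 3√34.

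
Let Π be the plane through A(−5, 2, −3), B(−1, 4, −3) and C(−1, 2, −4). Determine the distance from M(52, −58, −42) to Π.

AB = (4, 2, 0) and AC = (4, 0, −1), so a normal is n = AB × AC = (−2, 4, −8).
n = (−2, 4, −8); n·P − 42 = -42; |n| = 2√21; distance = 42/(2√21) = √21.

√21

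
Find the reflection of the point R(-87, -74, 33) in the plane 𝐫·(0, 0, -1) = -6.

(-87, -74, -21)

n = (0, 0, -1), |n|² = 1, n·R − (-6) = -27, so t = -27/1 = -27.
Foot F = R − (-27)·n = (-87, -74, 6); the reflection is 2F − R = (-87, -74, -21).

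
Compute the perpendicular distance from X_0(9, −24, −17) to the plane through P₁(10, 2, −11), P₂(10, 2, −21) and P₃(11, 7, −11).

P₁P₂ = (0, 0, −10) and P₁P₃ = (1, 5, 0), so a normal is n = P₁P₂ × P₁P₃ = (50, −10, 0).
Then n·(9, −24, −17) − 480 = 210.
|n| = √(2500 + 100 + 0) = 10√26, so the distance is |210|/(10√26) = 21√26/26.

21/√26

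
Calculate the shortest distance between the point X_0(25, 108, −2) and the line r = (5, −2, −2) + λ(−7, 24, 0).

Direction vector d = (−7, 24, 0).
AP = (20, 110, 0), and AP × d = (0, 0, 1250).
|AP × d|² = 1562500 and |d|² = 625, so the distance is √(1562500/625) = √2500 = 50.

50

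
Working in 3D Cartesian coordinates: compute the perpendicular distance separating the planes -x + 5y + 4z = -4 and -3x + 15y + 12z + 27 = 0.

Divide the second equation by 3 to match normals: -x + 5y + 4z = -9.
With common normal n = (-1, 5, 4) (|n| = √42), the distance is |(-4) − (-9)|/|n| = 5/√42 = 5√42/42.

5/√42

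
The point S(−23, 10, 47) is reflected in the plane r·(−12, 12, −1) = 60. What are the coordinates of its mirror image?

(1, -14, 49)

n = (−12, 12, −1), |n|² = 289, n·S − 60 = 289, so t = 289/289 = 1.
Foot F = S − 1·n = (−11, −2, 48); the reflection is 2F − S = (1, −14, 49).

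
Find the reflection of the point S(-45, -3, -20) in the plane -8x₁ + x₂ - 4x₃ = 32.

n = (-8, 1, -4), |n|² = 81, n·S − 32 = 405, so t = 405/81 = 5.
Foot F = S − 5·n = (-5, -8, 0); the reflection is 2F − S = (35, -13, 20).

(35, -13, 20)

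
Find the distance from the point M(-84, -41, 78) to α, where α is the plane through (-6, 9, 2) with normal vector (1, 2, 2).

The plane has equation n·(r − (-6, 9, 2)) = 0, i.e. n·r = 16.
n = (1, 2, 2); n·P − 16 = -26; |n| = 3; distance = 26/3.

26/3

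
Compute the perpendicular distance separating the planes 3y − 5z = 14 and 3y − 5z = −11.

25/√34

Both planes have normal n = (0, 3, −5), |n| = √34. Any point on the first plane is at distance |(-11) − 14|/|n| = 25/√34 from the second.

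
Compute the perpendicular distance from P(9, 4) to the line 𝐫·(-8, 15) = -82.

The normal to the line is n = (-8, 15) with |n| = 17.
|n·P − (-82)| = |-12 − (-82)| = 70, so the distance is 70/17.

70/17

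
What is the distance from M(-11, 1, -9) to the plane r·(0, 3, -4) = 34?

n = (0, 3, -4); n·P − 34 = 5; |n| = 5; distance = 5/5 = 1.

1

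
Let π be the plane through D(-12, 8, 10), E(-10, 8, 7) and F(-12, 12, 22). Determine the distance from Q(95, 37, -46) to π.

DE = (2, 0, -3) and DF = (0, 4, 12), so a normal is n = DE × DF = (12, -24, 8).
Then n·(95, 37, -46) - (-256) = 140.
|n| = √(144 + 576 + 64) = 28, so the distance is |140|/28 = 5.

5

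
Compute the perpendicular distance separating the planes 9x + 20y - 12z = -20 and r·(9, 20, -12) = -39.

19/25

With common normal n = (9, 20, -12) (|n| = 25), the distance is |(-20) − (-39)|/|n| = 19/25.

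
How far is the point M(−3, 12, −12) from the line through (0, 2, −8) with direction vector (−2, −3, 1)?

Direction vector d = (−2, −3, 1).
AP = (−3, 10, −4), and AP × d = (−2, 11, 29).
|AP × d|² = 966 and |d|² = 14, so the distance is √(966/14) = √69.

√69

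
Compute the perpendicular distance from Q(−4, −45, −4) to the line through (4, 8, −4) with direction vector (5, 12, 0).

13

Direction vector d = (5, 12, 0).
AP = (−8, −53, 0); AP·d = -676, |AP|² = 2873, |d|² = 169.
distance² = |AP|² − (AP·d)²/|d|² = 2873 − 456976/169 = 169, so the distance is 13.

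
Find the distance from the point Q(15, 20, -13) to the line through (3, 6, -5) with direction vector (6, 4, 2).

Direction vector d = (6, 4, 2).
AP = (12, 14, -8); AP·d = 112, |AP|² = 404, |d|² = 56.
distance² = |AP|² − (AP·d)²/|d|² = 404 − 12544/56 = 180, so the distance is 6√5.

6√5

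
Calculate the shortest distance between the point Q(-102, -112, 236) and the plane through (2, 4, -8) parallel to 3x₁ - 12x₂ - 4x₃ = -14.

8

Parallel planes share the normal n = (3, -12, -4); since (2, 4, -8) lies on the plane, its equation is 3x₁ - 12x₂ - 4x₃ = -10.
Then n·(-102, -112, 236) - (-10) = 104.
|n| = √(9 + 144 + 16) = 13, so the distance is |104|/13 = 8.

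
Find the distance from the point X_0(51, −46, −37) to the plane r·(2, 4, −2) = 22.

15/√6

n = (2, 4, −2); n·P − 22 = -30; |n| = 2√6; distance = 30/(2√6) = 15/√6.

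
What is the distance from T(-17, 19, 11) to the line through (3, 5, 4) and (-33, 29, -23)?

2√89

A direction vector is d = (-36, 24, -27).
AP = (-20, 14, 7), and AP × d = (-546, -792, 24).
|AP × d|² = 925956 and |d|² = 2601, so the distance is √(925956/2601) = √356 = 2√89.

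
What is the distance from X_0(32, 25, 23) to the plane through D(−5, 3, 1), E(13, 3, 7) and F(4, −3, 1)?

DE = (18, 0, 6) and DF = (9, −6, 0), so a normal is n = DE × DF = (36, 54, −108).
n = (36, 54, −108); n·P − (-126) = 144; |n| = 126; distance = 144/126 = 8/7.

8/7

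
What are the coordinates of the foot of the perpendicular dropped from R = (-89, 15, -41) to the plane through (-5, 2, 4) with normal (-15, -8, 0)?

(-29, 47, -41)

n = (-15, -8, 0), |n|² = 289, and n·R − 59 = 1156.
t = 1156/289 = 4, so the foot is R − t·n = (-89, 15, -41) − 4·(-15, -8, 0) = (-29, 47, -41).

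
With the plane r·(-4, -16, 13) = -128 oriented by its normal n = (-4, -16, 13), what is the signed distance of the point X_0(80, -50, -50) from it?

-2

n·X_0 − (-128) = -42.
|n| = 21, so the signed distance is -42/21 = -2.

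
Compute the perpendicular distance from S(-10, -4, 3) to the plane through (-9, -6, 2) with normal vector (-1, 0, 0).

1

The plane has equation n·(r − (-9, -6, 2)) = 0, i.e. n·r = 9.
Then n·(-10, -4, 3) - 9 = 1.
|n| = √(1 + 0 + 0) = 1, so the distance is |1|/1 = 1.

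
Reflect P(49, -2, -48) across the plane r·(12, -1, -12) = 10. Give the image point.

(-47, 6, 48)

n = (12, -1, -12), |n|² = 289, n·P − 10 = 1156, so t = 1156/289 = 4.
Foot F = P − 4·n = (1, 2, 0); the reflection is 2F − P = (-47, 6, 48).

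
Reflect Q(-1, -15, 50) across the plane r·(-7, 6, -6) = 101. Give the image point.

(-57, 33, 2)

With n = (-7, 6, -6), the signed offset is (n·Q − 101)/|n|² = -484/121 = -4.
Q' = Q − 2t·n = (-1, -15, 50) − (-8)·(-7, 6, -6) = (-57, 33, 2).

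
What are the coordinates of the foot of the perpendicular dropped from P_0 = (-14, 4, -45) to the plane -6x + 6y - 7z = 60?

(4, -14, -24)

The perpendicular from P_0 has direction n = (-6, 6, -7): r = (-14, 4, -45) + μ(-6, 6, -7).
Substitute into the plane: n·(P_0 + μn) = 60 gives 423 + 121μ = 60, so μ = -3.
Foot = (-14, 4, -45) + (-3)·(-6, 6, -7) = (4, -14, -24).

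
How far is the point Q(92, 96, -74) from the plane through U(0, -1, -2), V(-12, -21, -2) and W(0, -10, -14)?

UV = (-12, -20, 0) and UW = (0, -9, -12), so a normal is n = UV × UW = (240, -144, 108).
d = |240·92 + (-144)·96 + 108·(-74) − (-72)| / √(57600 + 20736 + 11664) = |336| / 300 = 28/25.

28/25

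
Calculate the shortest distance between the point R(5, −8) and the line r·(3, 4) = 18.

d = |3·5 + 4·(-8) − 18| / √(9 + 16) = |-35|/5 = 7.

7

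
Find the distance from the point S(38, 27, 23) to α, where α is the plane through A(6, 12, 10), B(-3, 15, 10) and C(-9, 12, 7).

AB = (-9, 3, 0) and AC = (-15, 0, -3), so a normal is n = AB × AC = (-9, -27, 45).
d = |(-9)·38 + (-27)·27 + 45·23 − 72| / √(81 + 729 + 2025) = |-108| / (9√35) = 12/√35.

12√35/35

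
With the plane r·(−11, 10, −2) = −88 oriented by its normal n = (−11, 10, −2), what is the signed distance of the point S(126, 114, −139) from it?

n·S − (-88) = 120.
|n| = 15, so the signed distance is 120/15 = 8.

8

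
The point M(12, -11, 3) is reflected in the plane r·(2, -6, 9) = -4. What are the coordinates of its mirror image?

n = (2, -6, 9), |n|² = 121, n·M − (-4) = 121, so t = 121/121 = 1.
Foot F = M − 1·n = (10, -5, -6); the reflection is 2F − M = (8, 1, -15).

(8, 1, -15)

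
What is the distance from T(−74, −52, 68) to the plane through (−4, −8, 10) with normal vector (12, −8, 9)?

2

The plane has equation n·(r − (−4, −8, 10)) = 0, i.e. n·r = 106.
Then n·(−74, −52, 68) − 106 = 34.
|n| = √(144 + 64 + 81) = 17, so the distance is |34|/17 = 2.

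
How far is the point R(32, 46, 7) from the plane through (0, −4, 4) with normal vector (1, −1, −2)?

The plane has equation n·(r − (0, −4, 4)) = 0, i.e. n·r = -4.
Then n·(32, 46, 7) − (−4) = −24.
|n| = √(1 + 1 + 4) = √6, so the distance is |-24|/√6 = 4√6.

4√6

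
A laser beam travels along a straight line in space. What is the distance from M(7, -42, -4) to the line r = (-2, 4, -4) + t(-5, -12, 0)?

Direction vector d = (-5, -12, 0).
AP = (9, -46, 0); AP·d = 507, |AP|² = 2197, |d|² = 169.
distance² = |AP|² − (AP·d)²/|d|² = 2197 − 257049/169 = 676, so the distance is 26.

26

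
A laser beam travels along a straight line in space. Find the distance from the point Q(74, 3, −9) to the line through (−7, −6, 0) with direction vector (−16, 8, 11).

9√34

Direction vector d = (−16, 8, 11).
AP = (81, 9, −9), and AP × d = (171, −747, 792).
|AP × d|² = 1214514 and |d|² = 441, so the distance is √(1214514/441) = √2754 = 9√34.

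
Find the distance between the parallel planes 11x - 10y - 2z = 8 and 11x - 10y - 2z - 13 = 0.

With common normal n = (11, -10, -2) (|n| = 15), the distance is |8 − 13|/|n| = 5/15 = 1/3.

1/3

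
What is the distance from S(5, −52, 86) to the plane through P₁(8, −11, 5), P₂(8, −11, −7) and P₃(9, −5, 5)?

P₁P₂ = (0, 0, −12) and P₁P₃ = (1, 6, 0), so a normal is n = P₁P₂ × P₁P₃ = (72, −12, 0).
n = (72, −12, 0); n·P − 708 = 276; |n| = 12√37; distance = 276/(12√37) = 23√37/37.

23/√37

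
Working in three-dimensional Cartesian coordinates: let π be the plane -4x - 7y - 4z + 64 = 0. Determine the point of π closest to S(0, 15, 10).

(-4, 8, 6)

The perpendicular from S has direction n = (-4, -7, -4): r = (0, 15, 10) + λ(-4, -7, -4).
Substitute into the plane: n·(S + λn) = -64 gives -145 + 81λ = -64, so λ = 1.
Foot = (0, 15, 10) + 1·(-4, -7, -4) = (-4, 8, 6).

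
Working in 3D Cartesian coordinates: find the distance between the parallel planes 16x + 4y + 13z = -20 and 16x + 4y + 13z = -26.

Both planes have normal n = (16, 4, 13), |n| = 21. Any point on the first plane is at distance |(-26) − (-20)|/|n| = 6/21 = 2/7 from the second.

2/7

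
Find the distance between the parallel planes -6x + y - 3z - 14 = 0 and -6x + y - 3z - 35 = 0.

21/√46

Both planes have normal n = (-6, 1, -3), |n| = √46. Any point on the first plane is at distance |35 − 14|/|n| = 21/√46 from the second.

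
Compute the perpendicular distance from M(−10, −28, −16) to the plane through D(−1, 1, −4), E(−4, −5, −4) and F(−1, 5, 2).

DE = (−3, −6, 0) and DF = (0, 4, 6), so a normal is n = DE × DF = (−36, 18, −12).
n = (−36, 18, −12); n·P − 102 = -54; |n| = 42; distance = 54/42 = 9/7.

9/7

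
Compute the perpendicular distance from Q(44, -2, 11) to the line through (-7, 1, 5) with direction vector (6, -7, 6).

3√173

Direction vector d = (6, -7, 6).
AP = (51, -3, 6), and AP × d = (24, -270, -339).
|AP × d|² = 188397 and |d|² = 121, so the distance is √(188397/121) = √1557 = 3√173.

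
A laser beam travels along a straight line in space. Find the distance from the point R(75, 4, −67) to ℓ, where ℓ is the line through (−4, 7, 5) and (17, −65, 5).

A direction vector is d = (21, −72, 0).
AP = (79, −3, −72), and AP × d = (−5184, −1512, −5625).
|AP × d|² = 60800625 and |d|² = 5625, so the distance is √(60800625/5625) = √10809 = 3√1201.

3√1201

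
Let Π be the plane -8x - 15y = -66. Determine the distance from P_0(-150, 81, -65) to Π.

d = |(-8)·(-150) + (-15)·81 − (-66)| / √(64 + 225 + 0) = |51| / 17 = 3.

3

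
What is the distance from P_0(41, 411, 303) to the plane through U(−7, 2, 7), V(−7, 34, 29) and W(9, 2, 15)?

UV = (0, 32, 22) and UW = (16, 0, 8), so a normal is n = UV × UW = (256, 352, −512).
Then n·(41, 411, 303) − (−4672) = 4704.
|n| = √(65536 + 123904 + 262144) = 672, so the distance is |4704|/672 = 7.

7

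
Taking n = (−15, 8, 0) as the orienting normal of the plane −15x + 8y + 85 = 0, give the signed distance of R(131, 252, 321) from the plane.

8

n·R − (-85) = 136.
|n| = 17, so the signed distance is 136/17 = 8.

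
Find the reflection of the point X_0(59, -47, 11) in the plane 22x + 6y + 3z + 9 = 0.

(-29, -71, -1)

n = (22, 6, 3), |n|² = 529, n·X_0 − (-9) = 1058, so t = 1058/529 = 2.
Foot F = X_0 − 2·n = (15, -59, 5); the reflection is 2F − X_0 = (-29, -71, -1).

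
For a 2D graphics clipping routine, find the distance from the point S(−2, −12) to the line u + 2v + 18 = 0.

The normal to the line is n = (1, 2) with |n| = √5.
|n·S − (-18)| = |-26 − (-18)| = 8, so the distance is 8/√5.

8/√5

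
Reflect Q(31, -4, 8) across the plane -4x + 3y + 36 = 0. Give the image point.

(-1, 20, 8)

n = (-4, 3, 0), |n|² = 25, n·Q − (-36) = -100, so t = -100/25 = -4.
Foot F = Q − (-4)·n = (15, 8, 8); the reflection is 2F − Q = (-1, 20, 8).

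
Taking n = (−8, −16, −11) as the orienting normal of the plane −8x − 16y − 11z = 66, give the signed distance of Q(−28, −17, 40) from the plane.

n·Q − 66 = -10.
|n| = 21, so the signed distance is -10/21.

-10/21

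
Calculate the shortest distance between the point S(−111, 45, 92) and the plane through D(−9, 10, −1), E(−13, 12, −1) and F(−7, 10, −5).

DE = (−4, 2, 0) and DF = (2, 0, −4), so a normal is n = DE × DF = (−8, −16, −4).
Then n·(−111, 45, 92) − (−84) = −116.
|n| = √(64 + 256 + 16) = 4√21, so the distance is |-116|/(4√21) = 29/√21.

29√21/21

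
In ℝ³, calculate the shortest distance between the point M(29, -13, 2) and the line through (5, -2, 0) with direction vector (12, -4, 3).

5

Direction vector d = (12, -4, 3).
AP = (24, -11, 2), and AP × d = (-25, -48, 36).
|AP × d|² = 4225 and |d|² = 169, so the distance is √(4225/169) = √25 = 5.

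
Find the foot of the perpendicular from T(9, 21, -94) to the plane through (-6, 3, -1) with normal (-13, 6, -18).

n = (-13, 6, -18), |n|² = 529, and n·T − 114 = 1587.
t = 1587/529 = 3, so the foot is T − t·n = (9, 21, -94) − 3·(-13, 6, -18) = (48, 3, -40).

(48, 3, -40)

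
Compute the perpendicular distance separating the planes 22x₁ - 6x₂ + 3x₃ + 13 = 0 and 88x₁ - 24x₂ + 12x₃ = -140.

22/23

Divide the second equation by 4 to match normals: 22x₁ - 6x₂ + 3x₃ = -35.
Both planes have normal n = (22, -6, 3), |n| = 23. Any point on the first plane is at distance |(-35) − (-13)|/|n| = 22/23 from the second.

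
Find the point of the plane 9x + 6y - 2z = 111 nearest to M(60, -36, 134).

(705/11, -366/11, 1464/11)

n = (9, 6, -2), |n|² = 121, and n·M − 111 = -55.
t = -55/121 = -5/11, so the foot is M − t·n = (60, -36, 134) − (-5/11)·(9, 6, -2) = (705/11, -366/11, 1464/11).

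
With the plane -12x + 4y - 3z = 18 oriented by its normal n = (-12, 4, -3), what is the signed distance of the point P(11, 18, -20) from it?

-18/13

n·P − 18 = -18.
|n| = 13, so the signed distance is -18/13.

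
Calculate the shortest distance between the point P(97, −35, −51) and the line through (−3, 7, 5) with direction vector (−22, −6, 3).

2√1609

Direction vector d = (−22, −6, 3).
AP = (100, −42, −56); AP·d = -2116, |AP|² = 14900, |d|² = 529.
distance² = |AP|² − (AP·d)²/|d|² = 14900 − 4477456/529 = 6436, so the distance is 2√1609.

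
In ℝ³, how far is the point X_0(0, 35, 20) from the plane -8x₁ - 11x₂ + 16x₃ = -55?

10/21

Normal vector n = (-8, -11, 16), and n·(0, 35, 20) - (-55) = -10.
|n| = √(64 + 121 + 256) = 21, so the distance is |-10|/21 = 10/21.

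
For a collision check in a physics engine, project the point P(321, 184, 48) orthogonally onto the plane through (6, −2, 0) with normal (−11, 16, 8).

The perpendicular from P has direction n = (−11, 16, 8): r = (321, 184, 48) + λ(−11, 16, 8).
Substitute into the plane: n·(P + λn) = -98 gives -203 + 441λ = -98, so λ = 5/21.
Foot = (321, 184, 48) + (5/21)·(−11, 16, 8) = (6686/21, 3944/21, 1048/21).

(6686/21, 3944/21, 1048/21)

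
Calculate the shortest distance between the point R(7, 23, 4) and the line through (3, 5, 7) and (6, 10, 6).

A direction vector is d = (3, 5, −1).
AP = (4, 18, −3), and AP × d = (−3, −5, −34).
|AP × d|² = 1190 and |d|² = 35, so the distance is √(1190/35) = √34.

√34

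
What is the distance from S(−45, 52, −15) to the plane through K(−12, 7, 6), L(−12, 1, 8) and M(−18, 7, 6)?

KL = (0, −6, 2) and KM = (−6, 0, 0), so a normal is n = KL × KM = (0, −12, −36).
Then n·(−45, 52, −15) − (−300) = 216.
|n| = √(0 + 144 + 1296) = 12√10, so the distance is |216|/(12√10) = 18/√10.

9√10/5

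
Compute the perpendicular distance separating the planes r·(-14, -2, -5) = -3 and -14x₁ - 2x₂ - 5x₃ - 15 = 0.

6/5

With common normal n = (-14, -2, -5) (|n| = 15), the distance is |(-3) − 15|/|n| = 18/15 = 6/5.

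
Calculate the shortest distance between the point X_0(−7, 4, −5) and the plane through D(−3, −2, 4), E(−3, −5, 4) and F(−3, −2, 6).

4

DE = (0, −3, 0) and DF = (0, 0, 2), so a normal is n = DE × DF = (−6, 0, 0).
d = |(-6)·(-7) − 18| / √(36 + 0 + 0) = |24| / 6 = 4.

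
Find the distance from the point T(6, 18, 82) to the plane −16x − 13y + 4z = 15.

n = (−16, −13, 4); n·P − 15 = -17; |n| = 21; distance = 17/21.

17/21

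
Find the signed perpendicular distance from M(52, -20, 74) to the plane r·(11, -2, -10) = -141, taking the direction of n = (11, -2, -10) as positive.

13/15

n·M − (-141) = 13.
|n| = 15, so the signed distance is 13/15.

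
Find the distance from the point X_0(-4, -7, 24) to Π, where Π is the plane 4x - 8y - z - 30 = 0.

n = (4, -8, -1); n·P − 30 = -14; |n| = 9; distance = 14/9.

14/9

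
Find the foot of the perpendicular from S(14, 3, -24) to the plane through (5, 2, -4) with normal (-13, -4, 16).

n = (-13, -4, 16), |n|² = 441, and n·S − (-137) = -441.
t = -441/441 = -1, so the foot is S − t·n = (14, 3, -24) − (-1)·(-13, -4, 16) = (1, -1, -8).

(1, -1, -8)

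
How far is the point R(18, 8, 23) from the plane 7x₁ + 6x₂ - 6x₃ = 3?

3

Normal vector n = (7, 6, -6), and n·(18, 8, 23) - 3 = 33.
|n| = √(49 + 36 + 36) = 11, so the distance is |33|/11 = 3.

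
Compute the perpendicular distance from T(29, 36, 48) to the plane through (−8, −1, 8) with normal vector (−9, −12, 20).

23/25

The plane has equation n·(r − (−8, −1, 8)) = 0, i.e. n·r = 244.
d = |(-9)·29 + (-12)·36 + 20·48 − 244| / √(81 + 144 + 400) = |23| / 25 = 23/25.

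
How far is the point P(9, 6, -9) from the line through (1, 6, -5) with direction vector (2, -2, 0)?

Direction vector d = (2, -2, 0).
AP = (8, 0, -4), and AP × d = (-8, -8, -16).
|AP × d|² = 384 and |d|² = 8, so the distance is √(384/8) = √48 = 4√3.

4√3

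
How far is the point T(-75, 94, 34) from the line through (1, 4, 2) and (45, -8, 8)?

2√1609

A direction vector is d = (44, -12, 6).
AP = (-76, 90, 32); AP·d = -4232, |AP|² = 14900, |d|² = 2116.
distance² = |AP|² − (AP·d)²/|d|² = 14900 − 17909824/2116 = 6436, so the distance is 2√1609.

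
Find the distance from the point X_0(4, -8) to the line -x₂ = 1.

7

d = |0·4 + (-1)·(-8) − 1| / √(0 + 1) = |7|/1 = 7.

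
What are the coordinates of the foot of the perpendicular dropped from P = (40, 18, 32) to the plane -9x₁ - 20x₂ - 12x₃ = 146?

(22, -22, 8)

n = (-9, -20, -12), |n|² = 625, and n·P − 146 = -1250.
t = -1250/625 = -2, so the foot is P − t·n = (40, 18, 32) − (-2)·(-9, -20, -12) = (22, -22, 8).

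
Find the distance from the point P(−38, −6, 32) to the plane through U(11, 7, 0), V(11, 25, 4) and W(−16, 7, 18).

UV = (0, 18, 4) and UW = (−27, 0, 18), so a normal is n = UV × UW = (324, −108, 486).
Then n·(−38, −6, 32) − 2808 = 1080.
|n| = √(104976 + 11664 + 236196) = 594, so the distance is |1080|/594 = 20/11.

20/11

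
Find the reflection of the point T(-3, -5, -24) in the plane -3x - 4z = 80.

n = (-3, 0, -4), |n|² = 25, n·T − 80 = 25, so t = 25/25 = 1.
Foot F = T − 1·n = (0, -5, -20); the reflection is 2F − T = (3, -5, -16).

(3, -5, -16)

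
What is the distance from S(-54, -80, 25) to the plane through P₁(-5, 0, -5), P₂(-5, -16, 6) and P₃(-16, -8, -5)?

P₁P₂ = (0, -16, 11) and P₁P₃ = (-11, -8, 0), so a normal is n = P₁P₂ × P₁P₃ = (88, -121, -176).
Then n·(-54, -80, 25) - 440 = 88.
|n| = √(7744 + 14641 + 30976) = 231, so the distance is |88|/231 = 8/21.

8/21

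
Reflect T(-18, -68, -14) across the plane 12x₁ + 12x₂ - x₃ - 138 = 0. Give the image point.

(78, 28, -22)

n = (12, 12, -1), |n|² = 289, n·T − 138 = -1156, so t = -1156/289 = -4.
Foot F = T − (-4)·n = (30, -20, -18); the reflection is 2F − T = (78, 28, -22).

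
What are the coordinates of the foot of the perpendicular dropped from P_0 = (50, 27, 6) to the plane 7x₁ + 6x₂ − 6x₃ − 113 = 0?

(29, 9, 24)

The perpendicular from P_0 has direction n = (7, 6, −6): r = (50, 27, 6) + t(7, 6, −6).
Substitute into the plane: n·(P_0 + tn) = 113 gives 476 + 121t = 113, so t = -3.
Foot = (50, 27, 6) + (-3)·(7, 6, −6) = (29, 9, 24).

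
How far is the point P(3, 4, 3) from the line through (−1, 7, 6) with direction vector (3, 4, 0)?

√34

Direction vector d = (3, 4, 0).
AP = (4, −3, −3); AP·d = 0, |AP|² = 34, |d|² = 25.
distance² = |AP|² − (AP·d)²/|d|² = 34 − 0/25 = 34, so the distance is √34.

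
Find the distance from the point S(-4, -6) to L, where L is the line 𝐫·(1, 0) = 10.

The normal to the line is n = (1, 0) with |n| = 1.
|n·S − 10| = |-4 − 10| = 14, so the distance is 14/1 = 14.

14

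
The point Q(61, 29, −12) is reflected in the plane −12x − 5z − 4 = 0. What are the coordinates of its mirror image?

(-35, 29, -52)

n = (−12, 0, −5), |n|² = 169, n·Q − 4 = -676, so t = -676/169 = -4.
Foot F = Q − (-4)·n = (13, 29, −32); the reflection is 2F − Q = (−35, 29, −52).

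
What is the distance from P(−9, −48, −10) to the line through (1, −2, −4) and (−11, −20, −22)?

2√211

A direction vector is d = (−12, −18, −18).
AP = (−10, −46, −6), and AP × d = (720, −108, −372).
|AP × d|² = 668448 and |d|² = 792, so the distance is √(668448/792) = √844 = 2√211.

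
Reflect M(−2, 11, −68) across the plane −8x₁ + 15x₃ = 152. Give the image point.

(-66, 11, 52)

With n = (−8, 0, 15), the signed offset is (n·M − 152)/|n|² = -1156/289 = -4.
M' = M − 2t·n = (−2, 11, −68) − (-8)·(−8, 0, 15) = (−66, 11, 52).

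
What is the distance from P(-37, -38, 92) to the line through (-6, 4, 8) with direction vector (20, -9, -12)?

Direction vector d = (20, -9, -12).
AP = (-31, -42, 84), and AP × d = (1260, 1308, 1119).
|AP × d|² = 4550625 and |d|² = 625, so the distance is √(4550625/625) = √7281 = 3√809.

3√809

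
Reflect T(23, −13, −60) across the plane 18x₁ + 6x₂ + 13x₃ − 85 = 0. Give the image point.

(59, -1, -34)

With n = (18, 6, 13), the signed offset is (n·T − 85)/|n|² = -529/529 = -1.
T' = T − 2t·n = (23, −13, −60) − (-2)·(18, 6, 13) = (59, −1, −34).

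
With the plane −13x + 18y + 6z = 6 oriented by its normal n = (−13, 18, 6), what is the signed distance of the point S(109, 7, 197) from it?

-5

n·S − 6 = -115.
|n| = 23, so the signed distance is -115/23 = -5.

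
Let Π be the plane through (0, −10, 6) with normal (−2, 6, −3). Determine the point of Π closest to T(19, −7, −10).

(141/7, -73/7, -58/7)

n = (−2, 6, −3), |n|² = 49, and n·T − (-78) = 28.
t = 28/49 = 4/7, so the foot is T − t·n = (19, −7, −10) − (4/7)·(−2, 6, −3) = (141/7, −73/7, −58/7).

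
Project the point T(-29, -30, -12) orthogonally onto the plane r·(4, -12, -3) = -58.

(-37, -6, -6)

The perpendicular from T has direction n = (4, -12, -3): r = (-29, -30, -12) + λ(4, -12, -3).
Substitute into the plane: n·(T + λn) = -58 gives 280 + 169λ = -58, so λ = -2.
Foot = (-29, -30, -12) + (-2)·(4, -12, -3) = (-37, -6, -6).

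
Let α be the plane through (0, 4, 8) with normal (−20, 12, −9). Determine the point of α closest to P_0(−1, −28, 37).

n = (−20, 12, −9), |n|² = 625, and n·P_0 − (-24) = -625.
t = -625/625 = -1, so the foot is P_0 − t·n = (−1, −28, 37) − (-1)·(−20, 12, −9) = (−21, −16, 28).

(-21, -16, 28)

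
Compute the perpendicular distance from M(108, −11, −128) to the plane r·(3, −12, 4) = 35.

7

n = (3, −12, 4); n·P − 35 = -91; |n| = 13; distance = 91/13 = 7.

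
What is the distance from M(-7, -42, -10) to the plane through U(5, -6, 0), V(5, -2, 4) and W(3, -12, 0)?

UV = (0, 4, 4) and UW = (-2, -6, 0), so a normal is n = UV × UW = (24, -8, 8).
Then n·(-7, -42, -10) - 168 = -80.
|n| = √(576 + 64 + 64) = 8√11, so the distance is |-80|/(8√11) = 10/√11.

10/√11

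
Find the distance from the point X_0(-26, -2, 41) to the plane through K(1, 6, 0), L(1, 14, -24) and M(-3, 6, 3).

KL = (0, 8, -24) and KM = (-4, 0, 3), so a normal is n = KL × KM = (24, 96, 32).
Then n·(-26, -2, 41) - 600 = -104.
|n| = √(576 + 9216 + 1024) = 104, so the distance is |-104|/104 = 1.

1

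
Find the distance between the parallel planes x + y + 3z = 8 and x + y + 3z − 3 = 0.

5/√11

Both planes have normal n = (1, 1, 3), |n| = √11. Any point on the first plane is at distance |3 − 8|/|n| = 5/√11 = 5√11/11 from the second.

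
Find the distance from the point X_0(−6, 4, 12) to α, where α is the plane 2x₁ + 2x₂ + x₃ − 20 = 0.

4

Normal vector n = (2, 2, 1), and n·(−6, 4, 12) − 20 = −12.
|n| = √(4 + 4 + 1) = 3, so the distance is |-12|/3 = 4.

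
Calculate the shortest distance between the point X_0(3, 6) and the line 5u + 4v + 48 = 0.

d = |5·3 + 4·6 − (-48)| / √(25 + 16) = |87|/√41 = 87√41/41.

87/√41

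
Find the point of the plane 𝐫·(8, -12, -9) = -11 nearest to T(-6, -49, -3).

The perpendicular from T has direction n = (8, -12, -9): r = (-6, -49, -3) + λ(8, -12, -9).
Substitute into the plane: n·(T + λn) = -11 gives 567 + 289λ = -11, so λ = -2.
Foot = (-6, -49, -3) + (-2)·(8, -12, -9) = (-22, -25, 15).

(-22, -25, 15)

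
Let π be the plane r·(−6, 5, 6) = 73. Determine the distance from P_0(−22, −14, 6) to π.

25/√97

n = (−6, 5, 6); n·P − 73 = 25; |n| = √97; distance = 25/√97.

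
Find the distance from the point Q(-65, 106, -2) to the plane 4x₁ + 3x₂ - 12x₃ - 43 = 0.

Normal vector n = (4, 3, -12), and n·(-65, 106, -2) - 43 = 39.
|n| = √(16 + 9 + 144) = 13, so the distance is |39|/13 = 3.

3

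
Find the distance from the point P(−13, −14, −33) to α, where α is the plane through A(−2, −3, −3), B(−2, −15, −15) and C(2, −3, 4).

AB = (0, −12, −12) and AC = (4, 0, 7), so a normal is n = AB × AC = (−84, −48, 48).
d = |(-84)·(-13) + (-48)·(-14) + 48·(-33) − 168| / √(7056 + 2304 + 2304) = |12| / 108 = 1/9.

1/9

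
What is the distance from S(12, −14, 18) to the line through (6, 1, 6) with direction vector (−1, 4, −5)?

Direction vector d = (−1, 4, −5).
AP = (6, −15, 12); AP·d = -126, |AP|² = 405, |d|² = 42.
distance² = |AP|² − (AP·d)²/|d|² = 405 − 15876/42 = 27, so the distance is 3√3.

3√3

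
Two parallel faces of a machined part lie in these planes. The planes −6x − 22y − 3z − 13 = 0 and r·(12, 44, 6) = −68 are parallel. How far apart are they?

Divide the second equation by -2 to match normals: −6x − 22y − 3z = 34.
With common normal n = (−6, −22, −3) (|n| = 23), the distance is |13 − 34|/|n| = 21/23.

21/23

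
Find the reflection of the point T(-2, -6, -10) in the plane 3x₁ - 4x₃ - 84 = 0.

n = (3, 0, -4), |n|² = 25, n·T − 84 = -50, so t = -50/25 = -2.
Foot F = T − (-2)·n = (4, -6, -18); the reflection is 2F − T = (10, -6, -26).

(10, -6, -26)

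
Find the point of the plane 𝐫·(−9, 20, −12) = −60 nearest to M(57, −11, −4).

(48, 9, -16)

The perpendicular from M has direction n = (−9, 20, −12): r = (57, −11, −4) + λ(−9, 20, −12).
Substitute into the plane: n·(M + λn) = -60 gives -685 + 625λ = -60, so λ = 1.
Foot = (57, −11, −4) + 1·(−9, 20, −12) = (48, 9, −16).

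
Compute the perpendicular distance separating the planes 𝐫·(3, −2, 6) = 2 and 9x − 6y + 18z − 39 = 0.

Divide the second equation by 3 to match normals: 3x − 2y + 6z = 13.
With common normal n = (3, −2, 6) (|n| = 7), the distance is |2 − 13|/|n| = 11/7.

11/7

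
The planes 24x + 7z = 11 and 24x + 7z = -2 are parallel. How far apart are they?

13/25

With common normal n = (24, 0, 7) (|n| = 25), the distance is |11 − (-2)|/|n| = 13/25.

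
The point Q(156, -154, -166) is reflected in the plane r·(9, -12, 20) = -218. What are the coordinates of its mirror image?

With n = (9, -12, 20), the signed offset is (n·Q − (-218))/|n|² = 150/625 = 6/25.
Q' = Q − 2t·n = (156, -154, -166) − (12/25)·(9, -12, 20) = (3792/25, -3706/25, -878/5).

(3792/25, -3706/25, -878/5)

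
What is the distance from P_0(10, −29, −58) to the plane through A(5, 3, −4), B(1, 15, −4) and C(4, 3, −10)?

AB = (−4, 12, 0) and AC = (−1, 0, −6), so a normal is n = AB × AC = (−72, −24, 12).
Then n·(10, −29, −58) − (−480) = −240.
|n| = √(5184 + 576 + 144) = 12√41, so the distance is |-240|/(12√41) = 20/√41.

20√41/41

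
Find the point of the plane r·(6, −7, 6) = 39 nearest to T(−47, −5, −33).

(-23, -33, -9)

The perpendicular from T has direction n = (6, −7, 6): r = (−47, −5, −33) + λ(6, −7, 6).
Substitute into the plane: n·(T + λn) = 39 gives -445 + 121λ = 39, so λ = 4.
Foot = (−47, −5, −33) + 4·(6, −7, 6) = (−23, −33, −9).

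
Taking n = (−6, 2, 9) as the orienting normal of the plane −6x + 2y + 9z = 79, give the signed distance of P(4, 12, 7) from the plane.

n·P − 79 = -16.
|n| = 11, so the signed distance is -16/11.

-16/11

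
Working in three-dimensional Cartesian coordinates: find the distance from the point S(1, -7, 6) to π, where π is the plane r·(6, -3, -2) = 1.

d = |6·1 + (-3)·(-7) + (-2)·6 − 1| / √(36 + 9 + 4) = |14| / 7 = 2.

2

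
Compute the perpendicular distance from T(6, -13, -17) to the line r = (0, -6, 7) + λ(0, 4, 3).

Direction vector d = (0, 4, 3).
AP = (6, -7, -24); AP·d = -100, |AP|² = 661, |d|² = 25.
distance² = |AP|² − (AP·d)²/|d|² = 661 − 10000/25 = 261, so the distance is 3√29.

3√29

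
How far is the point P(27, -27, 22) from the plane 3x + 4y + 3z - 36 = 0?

3/√34

d = |3·27 + 4·(-27) + 3·22 − 36| / √(9 + 16 + 9) = |3| / √34 = 3√34/34.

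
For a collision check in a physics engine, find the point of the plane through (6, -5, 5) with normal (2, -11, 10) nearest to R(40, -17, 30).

n = (2, -11, 10), |n|² = 225, and n·R − 117 = 450.
t = 450/225 = 2, so the foot is R − t·n = (40, -17, 30) − 2·(2, -11, 10) = (36, 5, 10).

(36, 5, 10)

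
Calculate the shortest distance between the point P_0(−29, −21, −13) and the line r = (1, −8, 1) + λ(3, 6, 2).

Direction vector d = (3, 6, 2).
AP = (−30, −13, −14); AP·d = -196, |AP|² = 1265, |d|² = 49.
distance² = |AP|² − (AP·d)²/|d|² = 1265 − 38416/49 = 481, so the distance is √481.

√481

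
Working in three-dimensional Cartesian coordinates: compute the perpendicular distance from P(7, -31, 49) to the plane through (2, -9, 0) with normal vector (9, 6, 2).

The plane has equation n·(r − (2, -9, 0)) = 0, i.e. n·r = -36.
Then n·(7, -31, 49) - (-36) = 11.
|n| = √(81 + 36 + 4) = 11, so the distance is |11|/11 = 1.

1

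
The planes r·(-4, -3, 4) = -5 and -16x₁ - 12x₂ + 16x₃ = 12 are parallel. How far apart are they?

8/√41

Divide the second equation by 4 to match normals: -4x₁ - 3x₂ + 4x₃ = 3.
With common normal n = (-4, -3, 4) (|n| = √41), the distance is |(-5) − 3|/|n| = 8/√41 = 8√41/41.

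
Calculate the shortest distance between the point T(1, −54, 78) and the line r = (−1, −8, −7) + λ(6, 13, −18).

Direction vector d = (6, 13, −18).
AP = (2, −46, 85); AP·d = -2116, |AP|² = 9345, |d|² = 529.
distance² = |AP|² − (AP·d)²/|d|² = 9345 − 4477456/529 = 881, so the distance is √881.

√881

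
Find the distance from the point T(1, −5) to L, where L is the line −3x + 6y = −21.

d = |(-3)·1 + 6·(-5) − (-21)| / √(9 + 36) = |-12|/(3√5) = 4/√5.

4/√5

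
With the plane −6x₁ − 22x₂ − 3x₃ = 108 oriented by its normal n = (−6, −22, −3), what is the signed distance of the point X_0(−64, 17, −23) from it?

-29/23

n·X_0 − 108 = -29.
|n| = 23, so the signed distance is -29/23.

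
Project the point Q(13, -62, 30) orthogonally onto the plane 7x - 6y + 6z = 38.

(-22, -32, 0)

n = (7, -6, 6), |n|² = 121, and n·Q − 38 = 605.
t = 605/121 = 5, so the foot is Q − t·n = (13, -62, 30) − 5·(7, -6, 6) = (-22, -32, 0).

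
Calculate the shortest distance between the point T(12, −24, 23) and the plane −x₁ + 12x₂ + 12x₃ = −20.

d = |(-1)·12 + 12·(-24) + 12·23 − (-20)| / √(1 + 144 + 144) = |-4| / 17 = 4/17.

4/17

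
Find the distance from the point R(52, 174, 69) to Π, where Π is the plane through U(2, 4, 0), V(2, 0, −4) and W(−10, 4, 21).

6

UV = (0, −4, −4) and UW = (−12, 0, 21), so a normal is n = UV × UW = (−84, 48, −48).
n = (−84, 48, −48); n·P − 24 = 648; |n| = 108; distance = 648/108 = 6.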